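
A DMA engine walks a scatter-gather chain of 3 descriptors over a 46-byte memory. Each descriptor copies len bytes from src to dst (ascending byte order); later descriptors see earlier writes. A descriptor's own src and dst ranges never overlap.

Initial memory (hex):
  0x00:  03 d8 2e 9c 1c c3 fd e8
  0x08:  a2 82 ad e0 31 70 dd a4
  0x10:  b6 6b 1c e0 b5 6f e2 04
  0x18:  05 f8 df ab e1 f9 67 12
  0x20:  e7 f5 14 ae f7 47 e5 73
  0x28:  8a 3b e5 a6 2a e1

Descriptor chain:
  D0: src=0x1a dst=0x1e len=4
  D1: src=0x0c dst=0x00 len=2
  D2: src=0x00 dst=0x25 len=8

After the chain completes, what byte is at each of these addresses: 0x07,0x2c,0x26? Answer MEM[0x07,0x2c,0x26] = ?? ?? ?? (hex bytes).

  after D0: wrote 4B at 0x1e = dfabe1f9
  after D1: wrote 2B at 0x00 = 3170
  after D2: wrote 8B at 0x25 = 31702e9c1cc3fde8
query mem[0x07]=0xe8, mem[0x2c]=0xe8, mem[0x26]=0x70

MEM[0x07,0x2c,0x26] = e8 e8 70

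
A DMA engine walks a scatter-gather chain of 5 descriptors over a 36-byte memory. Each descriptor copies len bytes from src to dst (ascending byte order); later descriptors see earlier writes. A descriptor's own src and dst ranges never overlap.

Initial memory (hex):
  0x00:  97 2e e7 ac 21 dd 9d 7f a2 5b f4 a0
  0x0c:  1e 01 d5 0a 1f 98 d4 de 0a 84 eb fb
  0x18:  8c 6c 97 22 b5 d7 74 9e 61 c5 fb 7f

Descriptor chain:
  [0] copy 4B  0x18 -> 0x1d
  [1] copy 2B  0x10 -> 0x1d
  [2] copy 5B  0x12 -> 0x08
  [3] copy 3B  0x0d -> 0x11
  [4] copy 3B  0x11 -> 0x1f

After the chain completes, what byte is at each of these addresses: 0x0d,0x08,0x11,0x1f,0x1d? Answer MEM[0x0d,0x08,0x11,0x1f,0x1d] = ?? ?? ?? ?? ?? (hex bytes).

MEM[0x0d,0x08,0x11,0x1f,0x1d] = 01 d4 01 01 1f

[0] 0x18->0x1d len=4 : 8c 6c 97 22
[1] 0x10->0x1d len=2 : 1f 98
[2] 0x12->0x08 len=5 : d4 de 0a 84 eb
[3] 0x0d->0x11 len=3 : 01 d5 0a
[4] 0x11->0x1f len=3 : 01 d5 0a
query mem[0x0d]=0x01, mem[0x08]=0xd4, mem[0x11]=0x01, mem[0x1f]=0x01, mem[0x1d]=0x1f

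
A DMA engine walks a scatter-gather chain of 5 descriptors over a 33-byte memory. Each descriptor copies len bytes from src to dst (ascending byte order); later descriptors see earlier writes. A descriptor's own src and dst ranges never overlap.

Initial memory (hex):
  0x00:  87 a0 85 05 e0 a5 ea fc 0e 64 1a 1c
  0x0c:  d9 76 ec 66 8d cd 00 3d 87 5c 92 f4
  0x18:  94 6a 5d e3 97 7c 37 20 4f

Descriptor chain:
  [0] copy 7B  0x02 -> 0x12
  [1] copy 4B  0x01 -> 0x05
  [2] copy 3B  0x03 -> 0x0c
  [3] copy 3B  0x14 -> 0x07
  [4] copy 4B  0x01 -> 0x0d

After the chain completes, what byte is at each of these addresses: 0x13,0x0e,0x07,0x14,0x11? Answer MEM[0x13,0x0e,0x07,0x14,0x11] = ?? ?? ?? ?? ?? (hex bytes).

  after D0: wrote 7B at 0x12 = 8505e0a5eafc0e
  after D1: wrote 4B at 0x05 = a08505e0
  after D2: wrote 3B at 0x0c = 05e0a0
  after D3: wrote 3B at 0x07 = e0a5ea
  after D4: wrote 4B at 0x0d = a08505e0
query mem[0x13]=0x05, mem[0x0e]=0x85, mem[0x07]=0xe0, mem[0x14]=0xe0, mem[0x11]=0xcd

MEM[0x13,0x0e,0x07,0x14,0x11] = 05 85 e0 e0 cd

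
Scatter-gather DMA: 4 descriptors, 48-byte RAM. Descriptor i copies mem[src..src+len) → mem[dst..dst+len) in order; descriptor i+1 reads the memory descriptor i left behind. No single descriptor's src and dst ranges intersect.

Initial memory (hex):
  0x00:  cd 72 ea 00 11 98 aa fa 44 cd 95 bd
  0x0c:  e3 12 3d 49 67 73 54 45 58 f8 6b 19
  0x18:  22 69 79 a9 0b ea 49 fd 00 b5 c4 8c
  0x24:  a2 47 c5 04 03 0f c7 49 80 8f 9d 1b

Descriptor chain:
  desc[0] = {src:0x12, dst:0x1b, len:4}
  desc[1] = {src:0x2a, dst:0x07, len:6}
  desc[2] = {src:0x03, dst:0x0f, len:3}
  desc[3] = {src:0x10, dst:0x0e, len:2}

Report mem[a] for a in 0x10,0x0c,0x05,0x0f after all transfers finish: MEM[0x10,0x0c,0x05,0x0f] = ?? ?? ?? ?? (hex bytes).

MEM[0x10,0x0c,0x05,0x0f] = 11 1b 98 98

  after D0: wrote 4B at 0x1b = 544558f8
  after D1: wrote 6B at 0x07 = c749808f9d1b
  after D2: wrote 3B at 0x0f = 001198
  after D3: wrote 2B at 0x0e = 1198
query mem[0x10]=0x11, mem[0x0c]=0x1b, mem[0x05]=0x98, mem[0x0f]=0x98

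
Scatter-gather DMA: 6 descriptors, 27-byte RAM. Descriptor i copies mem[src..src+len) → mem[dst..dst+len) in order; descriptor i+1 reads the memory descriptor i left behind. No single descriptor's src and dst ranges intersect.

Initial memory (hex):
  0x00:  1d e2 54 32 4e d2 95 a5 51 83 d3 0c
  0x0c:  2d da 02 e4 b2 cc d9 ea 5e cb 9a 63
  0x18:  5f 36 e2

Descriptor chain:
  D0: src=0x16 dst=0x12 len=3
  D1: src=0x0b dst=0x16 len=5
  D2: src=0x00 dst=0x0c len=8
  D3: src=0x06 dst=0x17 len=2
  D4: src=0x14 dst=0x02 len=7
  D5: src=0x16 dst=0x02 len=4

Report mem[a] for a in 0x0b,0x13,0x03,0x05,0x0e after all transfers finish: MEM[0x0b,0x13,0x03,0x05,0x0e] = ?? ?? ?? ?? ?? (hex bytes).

MEM[0x0b,0x13,0x03,0x05,0x0e] = 0c a5 95 02 54

D0: mem[0x12..0x14] <- [9a 63 5f]
D1: mem[0x16..0x1a] <- [0c 2d da 02 e4]
D2: mem[0x0c..0x13] <- [1d e2 54 32 4e d2 95 a5]
D3: mem[0x17..0x18] <- [95 a5]
D4: mem[0x02..0x08] <- [5f cb 0c 95 a5 02 e4]
D5: mem[0x02..0x05] <- [0c 95 a5 02]
query mem[0x0b]=0x0c, mem[0x13]=0xa5, mem[0x03]=0x95, mem[0x05]=0x02, mem[0x0e]=0x54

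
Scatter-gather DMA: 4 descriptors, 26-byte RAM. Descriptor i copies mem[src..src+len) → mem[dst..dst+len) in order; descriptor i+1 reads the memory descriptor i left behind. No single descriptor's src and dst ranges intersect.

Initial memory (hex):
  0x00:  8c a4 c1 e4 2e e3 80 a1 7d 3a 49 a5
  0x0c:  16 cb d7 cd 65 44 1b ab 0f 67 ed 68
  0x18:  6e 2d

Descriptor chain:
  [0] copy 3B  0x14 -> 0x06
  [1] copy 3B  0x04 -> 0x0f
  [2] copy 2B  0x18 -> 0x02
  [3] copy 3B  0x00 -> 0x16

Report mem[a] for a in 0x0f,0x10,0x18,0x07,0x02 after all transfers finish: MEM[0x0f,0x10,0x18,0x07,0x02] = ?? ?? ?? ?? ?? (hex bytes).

MEM[0x0f,0x10,0x18,0x07,0x02] = 2e e3 6e 67 6e

  after D0: wrote 3B at 0x06 = 0f67ed
  after D1: wrote 3B at 0x0f = 2ee30f
  after D2: wrote 2B at 0x02 = 6e2d
  after D3: wrote 3B at 0x16 = 8ca46e
query mem[0x0f]=0x2e, mem[0x10]=0xe3, mem[0x18]=0x6e, mem[0x07]=0x67, mem[0x02]=0x6e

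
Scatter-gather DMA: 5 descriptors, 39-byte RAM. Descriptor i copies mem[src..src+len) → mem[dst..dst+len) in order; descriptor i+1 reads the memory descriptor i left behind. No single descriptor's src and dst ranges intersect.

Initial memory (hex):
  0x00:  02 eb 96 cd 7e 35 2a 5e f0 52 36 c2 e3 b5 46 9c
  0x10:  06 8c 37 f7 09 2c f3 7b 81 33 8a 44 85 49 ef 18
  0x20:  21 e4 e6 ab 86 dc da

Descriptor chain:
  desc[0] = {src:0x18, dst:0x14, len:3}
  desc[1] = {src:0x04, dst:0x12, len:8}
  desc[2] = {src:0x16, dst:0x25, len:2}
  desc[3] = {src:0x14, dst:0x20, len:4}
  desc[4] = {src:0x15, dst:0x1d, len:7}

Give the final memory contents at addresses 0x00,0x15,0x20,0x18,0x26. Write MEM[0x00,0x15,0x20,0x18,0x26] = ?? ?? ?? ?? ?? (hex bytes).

[0] 0x18->0x14 len=3 : 81 33 8a
[1] 0x04->0x12 len=8 : 7e 35 2a 5e f0 52 36 c2
[2] 0x16->0x25 len=2 : f0 52
[3] 0x14->0x20 len=4 : 2a 5e f0 52
[4] 0x15->0x1d len=7 : 5e f0 52 36 c2 8a 44
query mem[0x00]=0x02, mem[0x15]=0x5e, mem[0x20]=0x36, mem[0x18]=0x36, mem[0x26]=0x52

MEM[0x00,0x15,0x20,0x18,0x26] = 02 5e 36 36 52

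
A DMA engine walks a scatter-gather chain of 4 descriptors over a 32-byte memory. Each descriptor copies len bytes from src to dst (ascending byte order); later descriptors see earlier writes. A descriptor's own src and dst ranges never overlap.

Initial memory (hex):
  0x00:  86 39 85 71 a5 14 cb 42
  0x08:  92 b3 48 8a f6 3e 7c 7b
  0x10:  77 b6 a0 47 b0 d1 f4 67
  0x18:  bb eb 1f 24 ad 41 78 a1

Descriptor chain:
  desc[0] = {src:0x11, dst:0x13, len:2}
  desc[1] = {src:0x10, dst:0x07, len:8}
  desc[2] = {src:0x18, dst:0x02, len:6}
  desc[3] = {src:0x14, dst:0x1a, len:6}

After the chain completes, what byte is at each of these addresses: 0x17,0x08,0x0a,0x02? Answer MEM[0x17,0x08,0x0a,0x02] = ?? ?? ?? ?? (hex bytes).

MEM[0x17,0x08,0x0a,0x02] = 67 b6 b6 bb

[0] 0x11->0x13 len=2 : b6 a0
[1] 0x10->0x07 len=8 : 77 b6 a0 b6 a0 d1 f4 67
[2] 0x18->0x02 len=6 : bb eb 1f 24 ad 41
[3] 0x14->0x1a len=6 : a0 d1 f4 67 bb eb
query mem[0x17]=0x67, mem[0x08]=0xb6, mem[0x0a]=0xb6, mem[0x02]=0xbb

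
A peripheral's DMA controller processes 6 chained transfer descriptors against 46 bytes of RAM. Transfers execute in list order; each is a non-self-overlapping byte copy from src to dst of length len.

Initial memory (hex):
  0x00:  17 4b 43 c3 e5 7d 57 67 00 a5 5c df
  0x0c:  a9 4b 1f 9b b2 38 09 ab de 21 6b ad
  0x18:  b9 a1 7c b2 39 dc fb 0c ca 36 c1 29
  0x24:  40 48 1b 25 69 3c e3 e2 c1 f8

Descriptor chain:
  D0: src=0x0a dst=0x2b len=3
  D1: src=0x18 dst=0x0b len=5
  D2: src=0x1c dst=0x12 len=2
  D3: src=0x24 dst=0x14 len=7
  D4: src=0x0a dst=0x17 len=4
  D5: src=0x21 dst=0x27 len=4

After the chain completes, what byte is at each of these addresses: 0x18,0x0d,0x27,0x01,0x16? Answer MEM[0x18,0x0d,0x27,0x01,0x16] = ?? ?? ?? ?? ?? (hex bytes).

MEM[0x18,0x0d,0x27,0x01,0x16] = b9 7c 36 4b 1b

[0] 0x0a->0x2b len=3 : 5c df a9
[1] 0x18->0x0b len=5 : b9 a1 7c b2 39
[2] 0x1c->0x12 len=2 : 39 dc
[3] 0x24->0x14 len=7 : 40 48 1b 25 69 3c e3
[4] 0x0a->0x17 len=4 : 5c b9 a1 7c
[5] 0x21->0x27 len=4 : 36 c1 29 40
query mem[0x18]=0xb9, mem[0x0d]=0x7c, mem[0x27]=0x36, mem[0x01]=0x4b, mem[0x16]=0x1b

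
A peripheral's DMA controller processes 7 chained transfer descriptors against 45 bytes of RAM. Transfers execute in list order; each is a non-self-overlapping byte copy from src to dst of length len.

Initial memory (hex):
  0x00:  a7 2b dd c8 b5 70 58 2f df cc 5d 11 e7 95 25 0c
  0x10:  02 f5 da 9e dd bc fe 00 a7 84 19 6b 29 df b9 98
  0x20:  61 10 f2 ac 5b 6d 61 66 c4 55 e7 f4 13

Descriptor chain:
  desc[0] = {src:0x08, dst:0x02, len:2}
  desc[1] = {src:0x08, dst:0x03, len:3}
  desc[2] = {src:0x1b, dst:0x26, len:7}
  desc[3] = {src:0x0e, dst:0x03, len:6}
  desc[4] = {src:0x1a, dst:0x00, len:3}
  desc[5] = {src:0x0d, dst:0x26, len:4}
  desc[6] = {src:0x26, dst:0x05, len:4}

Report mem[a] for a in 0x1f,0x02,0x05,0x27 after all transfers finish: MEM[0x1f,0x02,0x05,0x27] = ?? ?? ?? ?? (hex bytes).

MEM[0x1f,0x02,0x05,0x27] = 98 29 95 25

  after D0: wrote 2B at 0x02 = dfcc
  after D1: wrote 3B at 0x03 = dfcc5d
  after D2: wrote 7B at 0x26 = 6b29dfb9986110
  after D3: wrote 6B at 0x03 = 250c02f5da9e
  after D4: wrote 3B at 0x00 = 196b29
  after D5: wrote 4B at 0x26 = 95250c02
  after D6: wrote 4B at 0x05 = 95250c02
query mem[0x1f]=0x98, mem[0x02]=0x29, mem[0x05]=0x95, mem[0x27]=0x25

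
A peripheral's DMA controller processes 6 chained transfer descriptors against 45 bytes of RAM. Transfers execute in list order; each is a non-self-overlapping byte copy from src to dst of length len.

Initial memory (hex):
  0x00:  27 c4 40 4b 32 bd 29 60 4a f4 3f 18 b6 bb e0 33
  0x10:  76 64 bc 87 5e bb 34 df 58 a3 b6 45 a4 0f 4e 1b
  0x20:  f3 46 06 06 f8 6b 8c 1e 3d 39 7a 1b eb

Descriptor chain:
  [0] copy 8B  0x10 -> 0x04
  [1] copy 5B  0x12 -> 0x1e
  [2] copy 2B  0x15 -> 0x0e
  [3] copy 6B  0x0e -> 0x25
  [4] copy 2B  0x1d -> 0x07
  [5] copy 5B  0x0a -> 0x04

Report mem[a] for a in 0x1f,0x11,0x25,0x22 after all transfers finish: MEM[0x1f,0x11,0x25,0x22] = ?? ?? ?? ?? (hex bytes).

MEM[0x1f,0x11,0x25,0x22] = 87 64 bb 34

[0] 0x10->0x04 len=8 : 76 64 bc 87 5e bb 34 df
[1] 0x12->0x1e len=5 : bc 87 5e bb 34
[2] 0x15->0x0e len=2 : bb 34
[3] 0x0e->0x25 len=6 : bb 34 76 64 bc 87
[4] 0x1d->0x07 len=2 : 0f bc
[5] 0x0a->0x04 len=5 : 34 df b6 bb bb
query mem[0x1f]=0x87, mem[0x11]=0x64, mem[0x25]=0xbb, mem[0x22]=0x34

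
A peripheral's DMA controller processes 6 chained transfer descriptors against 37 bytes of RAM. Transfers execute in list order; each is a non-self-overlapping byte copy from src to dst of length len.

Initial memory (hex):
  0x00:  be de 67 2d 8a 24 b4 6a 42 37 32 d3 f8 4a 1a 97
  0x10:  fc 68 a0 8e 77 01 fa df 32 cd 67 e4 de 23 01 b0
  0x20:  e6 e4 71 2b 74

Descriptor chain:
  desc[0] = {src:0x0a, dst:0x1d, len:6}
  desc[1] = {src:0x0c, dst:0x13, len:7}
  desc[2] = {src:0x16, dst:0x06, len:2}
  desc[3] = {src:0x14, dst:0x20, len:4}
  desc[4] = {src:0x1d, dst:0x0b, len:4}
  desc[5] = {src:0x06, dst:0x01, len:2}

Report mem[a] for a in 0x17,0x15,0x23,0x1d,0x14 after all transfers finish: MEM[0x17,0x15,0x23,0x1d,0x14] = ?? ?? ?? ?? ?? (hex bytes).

MEM[0x17,0x15,0x23,0x1d,0x14] = fc 1a fc 32 4a

D0: mem[0x1d..0x22] <- [32 d3 f8 4a 1a 97]
D1: mem[0x13..0x19] <- [f8 4a 1a 97 fc 68 a0]
D2: mem[0x06..0x07] <- [97 fc]
D3: mem[0x20..0x23] <- [4a 1a 97 fc]
D4: mem[0x0b..0x0e] <- [32 d3 f8 4a]
D5: mem[0x01..0x02] <- [97 fc]
query mem[0x17]=0xfc, mem[0x15]=0x1a, mem[0x23]=0xfc, mem[0x1d]=0x32, mem[0x14]=0x4a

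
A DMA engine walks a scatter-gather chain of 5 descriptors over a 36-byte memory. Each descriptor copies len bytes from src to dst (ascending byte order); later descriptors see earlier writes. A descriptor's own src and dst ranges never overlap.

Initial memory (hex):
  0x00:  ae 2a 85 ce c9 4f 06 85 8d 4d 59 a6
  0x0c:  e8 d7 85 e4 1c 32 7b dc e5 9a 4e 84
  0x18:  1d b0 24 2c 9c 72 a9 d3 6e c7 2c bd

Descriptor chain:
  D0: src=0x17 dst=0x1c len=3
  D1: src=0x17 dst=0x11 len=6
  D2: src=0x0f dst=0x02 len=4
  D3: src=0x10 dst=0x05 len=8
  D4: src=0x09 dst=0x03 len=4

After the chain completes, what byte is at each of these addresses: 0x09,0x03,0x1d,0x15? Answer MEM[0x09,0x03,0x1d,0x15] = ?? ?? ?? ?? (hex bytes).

MEM[0x09,0x03,0x1d,0x15] = 24 24 1d 2c

D0: mem[0x1c..0x1e] <- [84 1d b0]
D1: mem[0x11..0x16] <- [84 1d b0 24 2c 84]
D2: mem[0x02..0x05] <- [e4 1c 84 1d]
D3: mem[0x05..0x0c] <- [1c 84 1d b0 24 2c 84 84]
D4: mem[0x03..0x06] <- [24 2c 84 84]
query mem[0x09]=0x24, mem[0x03]=0x24, mem[0x1d]=0x1d, mem[0x15]=0x2c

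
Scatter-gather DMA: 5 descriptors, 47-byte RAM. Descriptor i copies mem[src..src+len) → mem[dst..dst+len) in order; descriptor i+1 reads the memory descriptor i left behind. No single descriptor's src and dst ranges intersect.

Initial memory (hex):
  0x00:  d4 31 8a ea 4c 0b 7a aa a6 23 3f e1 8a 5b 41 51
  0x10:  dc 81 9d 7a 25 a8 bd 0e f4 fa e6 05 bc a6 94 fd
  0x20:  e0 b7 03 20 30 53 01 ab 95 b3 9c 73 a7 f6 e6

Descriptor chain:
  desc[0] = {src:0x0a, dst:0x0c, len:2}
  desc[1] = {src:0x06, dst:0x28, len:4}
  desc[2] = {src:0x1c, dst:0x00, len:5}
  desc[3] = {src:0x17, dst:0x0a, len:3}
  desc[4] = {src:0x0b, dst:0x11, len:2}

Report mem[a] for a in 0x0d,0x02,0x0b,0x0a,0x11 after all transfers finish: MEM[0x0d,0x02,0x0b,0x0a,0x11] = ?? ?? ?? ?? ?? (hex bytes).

MEM[0x0d,0x02,0x0b,0x0a,0x11] = e1 94 f4 0e f4

  after D0: wrote 2B at 0x0c = 3fe1
  after D1: wrote 4B at 0x28 = 7aaaa623
  after D2: wrote 5B at 0x00 = bca694fde0
  after D3: wrote 3B at 0x0a = 0ef4fa
  after D4: wrote 2B at 0x11 = f4fa
query mem[0x0d]=0xe1, mem[0x02]=0x94, mem[0x0b]=0xf4, mem[0x0a]=0x0e, mem[0x11]=0xf4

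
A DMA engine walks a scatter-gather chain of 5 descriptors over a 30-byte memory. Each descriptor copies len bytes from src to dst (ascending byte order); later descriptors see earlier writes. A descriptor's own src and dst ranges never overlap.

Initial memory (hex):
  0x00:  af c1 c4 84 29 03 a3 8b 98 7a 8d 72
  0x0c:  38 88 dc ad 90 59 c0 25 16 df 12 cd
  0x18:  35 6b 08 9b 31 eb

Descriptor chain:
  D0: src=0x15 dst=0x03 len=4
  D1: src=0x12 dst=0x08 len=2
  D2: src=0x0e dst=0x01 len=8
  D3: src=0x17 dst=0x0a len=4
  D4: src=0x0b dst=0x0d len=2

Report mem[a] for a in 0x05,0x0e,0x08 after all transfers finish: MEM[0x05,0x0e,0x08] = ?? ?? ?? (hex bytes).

D0: mem[0x03..0x06] <- [df 12 cd 35]
D1: mem[0x08..0x09] <- [c0 25]
D2: mem[0x01..0x08] <- [dc ad 90 59 c0 25 16 df]
D3: mem[0x0a..0x0d] <- [cd 35 6b 08]
D4: mem[0x0d..0x0e] <- [35 6b]
query mem[0x05]=0xc0, mem[0x0e]=0x6b, mem[0x08]=0xdf

MEM[0x05,0x0e,0x08] = c0 6b df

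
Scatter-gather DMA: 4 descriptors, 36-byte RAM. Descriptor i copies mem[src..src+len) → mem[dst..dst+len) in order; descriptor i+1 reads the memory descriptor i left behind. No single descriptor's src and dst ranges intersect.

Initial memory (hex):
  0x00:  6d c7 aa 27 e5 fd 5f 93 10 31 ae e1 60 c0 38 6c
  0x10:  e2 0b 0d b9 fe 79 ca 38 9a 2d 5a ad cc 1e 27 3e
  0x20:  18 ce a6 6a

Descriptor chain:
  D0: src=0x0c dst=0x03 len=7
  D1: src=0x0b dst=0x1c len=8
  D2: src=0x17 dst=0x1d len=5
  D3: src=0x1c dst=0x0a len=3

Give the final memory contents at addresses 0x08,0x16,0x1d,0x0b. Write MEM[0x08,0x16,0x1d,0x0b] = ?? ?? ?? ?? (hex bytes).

D0: mem[0x03..0x09] <- [60 c0 38 6c e2 0b 0d]
D1: mem[0x1c..0x23] <- [e1 60 c0 38 6c e2 0b 0d]
D2: mem[0x1d..0x21] <- [38 9a 2d 5a ad]
D3: mem[0x0a..0x0c] <- [e1 38 9a]
query mem[0x08]=0x0b, mem[0x16]=0xca, mem[0x1d]=0x38, mem[0x0b]=0x38

MEM[0x08,0x16,0x1d,0x0b] = 0b ca 38 38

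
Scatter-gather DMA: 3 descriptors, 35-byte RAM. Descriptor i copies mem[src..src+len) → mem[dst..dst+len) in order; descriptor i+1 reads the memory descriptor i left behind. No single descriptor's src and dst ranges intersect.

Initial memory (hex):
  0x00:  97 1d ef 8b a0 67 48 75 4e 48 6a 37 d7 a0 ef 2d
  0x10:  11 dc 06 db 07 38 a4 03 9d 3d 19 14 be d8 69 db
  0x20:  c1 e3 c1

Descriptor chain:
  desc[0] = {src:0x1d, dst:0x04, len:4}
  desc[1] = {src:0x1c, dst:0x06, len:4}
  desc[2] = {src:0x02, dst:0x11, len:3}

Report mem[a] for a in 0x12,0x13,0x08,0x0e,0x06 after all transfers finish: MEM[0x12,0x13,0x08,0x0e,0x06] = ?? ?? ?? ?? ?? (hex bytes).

[0] 0x1d->0x04 len=4 : d8 69 db c1
[1] 0x1c->0x06 len=4 : be d8 69 db
[2] 0x02->0x11 len=3 : ef 8b d8
query mem[0x12]=0x8b, mem[0x13]=0xd8, mem[0x08]=0x69, mem[0x0e]=0xef, mem[0x06]=0xbe

MEM[0x12,0x13,0x08,0x0e,0x06] = 8b d8 69 ef be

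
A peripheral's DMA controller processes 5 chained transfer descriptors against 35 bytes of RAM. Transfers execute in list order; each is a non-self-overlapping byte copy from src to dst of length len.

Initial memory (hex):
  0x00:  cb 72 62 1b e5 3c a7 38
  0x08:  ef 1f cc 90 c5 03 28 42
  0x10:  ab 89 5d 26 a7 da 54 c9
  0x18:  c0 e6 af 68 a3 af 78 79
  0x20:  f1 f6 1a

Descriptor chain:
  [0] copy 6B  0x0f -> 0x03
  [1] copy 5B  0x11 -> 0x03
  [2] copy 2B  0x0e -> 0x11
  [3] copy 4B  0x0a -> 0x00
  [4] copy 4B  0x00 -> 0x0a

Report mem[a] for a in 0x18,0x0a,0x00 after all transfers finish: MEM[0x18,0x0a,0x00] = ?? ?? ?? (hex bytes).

D0: mem[0x03..0x08] <- [42 ab 89 5d 26 a7]
D1: mem[0x03..0x07] <- [89 5d 26 a7 da]
D2: mem[0x11..0x12] <- [28 42]
D3: mem[0x00..0x03] <- [cc 90 c5 03]
D4: mem[0x0a..0x0d] <- [cc 90 c5 03]
query mem[0x18]=0xc0, mem[0x0a]=0xcc, mem[0x00]=0xcc

MEM[0x18,0x0a,0x00] = c0 cc cc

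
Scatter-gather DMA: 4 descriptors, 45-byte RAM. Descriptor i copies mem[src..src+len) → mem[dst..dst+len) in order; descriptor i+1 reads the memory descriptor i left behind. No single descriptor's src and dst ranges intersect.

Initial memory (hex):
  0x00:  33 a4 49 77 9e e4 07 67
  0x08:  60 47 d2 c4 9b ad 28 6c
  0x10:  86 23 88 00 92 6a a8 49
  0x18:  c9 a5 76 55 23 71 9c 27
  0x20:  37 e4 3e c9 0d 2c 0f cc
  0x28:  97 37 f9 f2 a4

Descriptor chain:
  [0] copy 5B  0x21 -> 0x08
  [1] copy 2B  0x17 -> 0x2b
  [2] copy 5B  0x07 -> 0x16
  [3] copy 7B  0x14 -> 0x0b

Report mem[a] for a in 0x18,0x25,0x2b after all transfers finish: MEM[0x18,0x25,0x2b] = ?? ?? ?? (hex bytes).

MEM[0x18,0x25,0x2b] = 3e 2c 49

D0: mem[0x08..0x0c] <- [e4 3e c9 0d 2c]
D1: mem[0x2b..0x2c] <- [49 c9]
D2: mem[0x16..0x1a] <- [67 e4 3e c9 0d]
D3: mem[0x0b..0x11] <- [92 6a 67 e4 3e c9 0d]
query mem[0x18]=0x3e, mem[0x25]=0x2c, mem[0x2b]=0x49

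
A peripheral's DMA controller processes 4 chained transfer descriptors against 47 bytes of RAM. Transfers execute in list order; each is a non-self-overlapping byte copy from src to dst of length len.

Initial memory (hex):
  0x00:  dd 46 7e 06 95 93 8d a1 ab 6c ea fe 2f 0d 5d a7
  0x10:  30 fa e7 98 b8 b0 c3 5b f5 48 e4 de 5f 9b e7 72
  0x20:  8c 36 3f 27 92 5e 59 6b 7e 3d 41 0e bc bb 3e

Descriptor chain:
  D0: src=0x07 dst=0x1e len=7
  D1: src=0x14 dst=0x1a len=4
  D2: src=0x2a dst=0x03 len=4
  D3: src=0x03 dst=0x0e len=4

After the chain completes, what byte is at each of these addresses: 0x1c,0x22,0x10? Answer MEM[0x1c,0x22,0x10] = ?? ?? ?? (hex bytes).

#0 dst[0x1e+7] := {0xa1,0xab,0x6c,0xea,0xfe,0x2f,0x0d}
#1 dst[0x1a+4] := {0xb8,0xb0,0xc3,0x5b}
#2 dst[0x03+4] := {0x41,0x0e,0xbc,0xbb}
#3 dst[0x0e+4] := {0x41,0x0e,0xbc,0xbb}
query mem[0x1c]=0xc3, mem[0x22]=0xfe, mem[0x10]=0xbc

MEM[0x1c,0x22,0x10] = c3 fe bc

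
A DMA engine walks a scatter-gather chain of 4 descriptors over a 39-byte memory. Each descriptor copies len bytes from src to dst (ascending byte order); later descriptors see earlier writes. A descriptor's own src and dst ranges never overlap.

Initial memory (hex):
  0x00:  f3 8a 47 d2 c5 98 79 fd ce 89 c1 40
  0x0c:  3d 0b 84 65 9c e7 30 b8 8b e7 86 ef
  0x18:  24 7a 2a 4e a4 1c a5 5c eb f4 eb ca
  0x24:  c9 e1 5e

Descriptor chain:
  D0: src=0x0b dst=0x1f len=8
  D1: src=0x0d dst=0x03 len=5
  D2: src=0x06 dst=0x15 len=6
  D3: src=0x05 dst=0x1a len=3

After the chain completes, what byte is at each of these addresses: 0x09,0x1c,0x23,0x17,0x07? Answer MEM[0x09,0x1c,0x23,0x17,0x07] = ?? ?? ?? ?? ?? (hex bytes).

D0: mem[0x1f..0x26] <- [40 3d 0b 84 65 9c e7 30]
D1: mem[0x03..0x07] <- [0b 84 65 9c e7]
D2: mem[0x15..0x1a] <- [9c e7 ce 89 c1 40]
D3: mem[0x1a..0x1c] <- [65 9c e7]
query mem[0x09]=0x89, mem[0x1c]=0xe7, mem[0x23]=0x65, mem[0x17]=0xce, mem[0x07]=0xe7

MEM[0x09,0x1c,0x23,0x17,0x07] = 89 e7 65 ce e7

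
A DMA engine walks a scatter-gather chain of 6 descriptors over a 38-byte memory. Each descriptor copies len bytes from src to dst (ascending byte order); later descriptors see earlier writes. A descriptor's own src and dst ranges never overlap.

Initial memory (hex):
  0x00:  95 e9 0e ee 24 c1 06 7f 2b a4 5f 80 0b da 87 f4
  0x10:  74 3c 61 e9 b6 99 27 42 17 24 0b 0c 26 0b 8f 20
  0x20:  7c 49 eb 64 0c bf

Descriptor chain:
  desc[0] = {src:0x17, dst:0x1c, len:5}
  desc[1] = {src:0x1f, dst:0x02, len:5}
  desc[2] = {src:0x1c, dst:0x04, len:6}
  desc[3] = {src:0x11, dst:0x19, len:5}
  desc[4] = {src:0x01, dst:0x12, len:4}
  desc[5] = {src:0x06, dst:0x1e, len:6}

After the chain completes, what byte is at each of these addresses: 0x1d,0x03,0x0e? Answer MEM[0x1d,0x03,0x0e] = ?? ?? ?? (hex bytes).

#0 dst[0x1c+5] := {0x42,0x17,0x24,0x0b,0x0c}
#1 dst[0x02+5] := {0x0b,0x0c,0x49,0xeb,0x64}
#2 dst[0x04+6] := {0x42,0x17,0x24,0x0b,0x0c,0x49}
#3 dst[0x19+5] := {0x3c,0x61,0xe9,0xb6,0x99}
#4 dst[0x12+4] := {0xe9,0x0b,0x0c,0x42}
#5 dst[0x1e+6] := {0x24,0x0b,0x0c,0x49,0x5f,0x80}
query mem[0x1d]=0x99, mem[0x03]=0x0c, mem[0x0e]=0x87

MEM[0x1d,0x03,0x0e] = 99 0c 87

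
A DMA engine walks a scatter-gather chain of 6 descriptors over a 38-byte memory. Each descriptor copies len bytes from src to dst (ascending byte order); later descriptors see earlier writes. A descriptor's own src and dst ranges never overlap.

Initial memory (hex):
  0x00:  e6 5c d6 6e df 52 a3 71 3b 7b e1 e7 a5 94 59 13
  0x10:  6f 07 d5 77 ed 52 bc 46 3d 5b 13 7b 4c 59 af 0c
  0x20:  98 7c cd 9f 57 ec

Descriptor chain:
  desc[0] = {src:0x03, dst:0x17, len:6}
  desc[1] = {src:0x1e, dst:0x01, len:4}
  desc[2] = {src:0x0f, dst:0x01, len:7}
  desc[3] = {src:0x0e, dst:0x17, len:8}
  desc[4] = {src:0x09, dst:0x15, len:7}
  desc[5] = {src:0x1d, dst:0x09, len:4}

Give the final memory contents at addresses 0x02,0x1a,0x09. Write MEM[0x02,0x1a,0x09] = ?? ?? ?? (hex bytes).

  after D0: wrote 6B at 0x17 = 6edf52a3713b
  after D1: wrote 4B at 0x01 = af0c987c
  after D2: wrote 7B at 0x01 = 136f07d577ed52
  after D3: wrote 8B at 0x17 = 59136f07d577ed52
  after D4: wrote 7B at 0x15 = 7be1e7a5945913
  after D5: wrote 4B at 0x09 = ed520c98
query mem[0x02]=0x6f, mem[0x1a]=0x59, mem[0x09]=0xed

MEM[0x02,0x1a,0x09] = 6f 59 ed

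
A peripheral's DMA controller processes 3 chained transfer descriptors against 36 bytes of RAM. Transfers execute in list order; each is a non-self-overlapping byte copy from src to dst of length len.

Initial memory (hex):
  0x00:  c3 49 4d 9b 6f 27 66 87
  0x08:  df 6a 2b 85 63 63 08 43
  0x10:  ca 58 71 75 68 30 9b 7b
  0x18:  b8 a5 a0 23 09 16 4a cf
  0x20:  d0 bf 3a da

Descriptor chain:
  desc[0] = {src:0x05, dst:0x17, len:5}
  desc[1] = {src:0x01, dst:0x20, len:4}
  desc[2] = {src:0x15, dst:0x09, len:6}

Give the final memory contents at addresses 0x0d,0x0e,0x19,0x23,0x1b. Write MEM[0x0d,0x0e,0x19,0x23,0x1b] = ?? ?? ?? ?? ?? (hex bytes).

[0] 0x05->0x17 len=5 : 27 66 87 df 6a
[1] 0x01->0x20 len=4 : 49 4d 9b 6f
[2] 0x15->0x09 len=6 : 30 9b 27 66 87 df
query mem[0x0d]=0x87, mem[0x0e]=0xdf, mem[0x19]=0x87, mem[0x23]=0x6f, mem[0x1b]=0x6a

MEM[0x0d,0x0e,0x19,0x23,0x1b] = 87 df 87 6f 6a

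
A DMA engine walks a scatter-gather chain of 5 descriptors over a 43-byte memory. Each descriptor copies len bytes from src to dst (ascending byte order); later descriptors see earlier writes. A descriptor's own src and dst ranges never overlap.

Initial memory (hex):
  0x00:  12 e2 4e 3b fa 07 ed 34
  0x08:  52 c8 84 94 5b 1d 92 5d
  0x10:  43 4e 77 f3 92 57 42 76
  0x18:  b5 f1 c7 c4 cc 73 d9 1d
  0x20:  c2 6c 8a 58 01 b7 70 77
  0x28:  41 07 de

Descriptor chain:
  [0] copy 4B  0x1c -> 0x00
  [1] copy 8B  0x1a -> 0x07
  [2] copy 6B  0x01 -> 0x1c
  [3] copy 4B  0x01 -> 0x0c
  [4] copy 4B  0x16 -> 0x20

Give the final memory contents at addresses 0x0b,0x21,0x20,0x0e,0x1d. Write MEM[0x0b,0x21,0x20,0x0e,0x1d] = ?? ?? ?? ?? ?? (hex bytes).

#0 dst[0x00+4] := {0xcc,0x73,0xd9,0x1d}
#1 dst[0x07+8] := {0xc7,0xc4,0xcc,0x73,0xd9,0x1d,0xc2,0x6c}
#2 dst[0x1c+6] := {0x73,0xd9,0x1d,0xfa,0x07,0xed}
#3 dst[0x0c+4] := {0x73,0xd9,0x1d,0xfa}
#4 dst[0x20+4] := {0x42,0x76,0xb5,0xf1}
query mem[0x0b]=0xd9, mem[0x21]=0x76, mem[0x20]=0x42, mem[0x0e]=0x1d, mem[0x1d]=0xd9

MEM[0x0b,0x21,0x20,0x0e,0x1d] = d9 76 42 1d d9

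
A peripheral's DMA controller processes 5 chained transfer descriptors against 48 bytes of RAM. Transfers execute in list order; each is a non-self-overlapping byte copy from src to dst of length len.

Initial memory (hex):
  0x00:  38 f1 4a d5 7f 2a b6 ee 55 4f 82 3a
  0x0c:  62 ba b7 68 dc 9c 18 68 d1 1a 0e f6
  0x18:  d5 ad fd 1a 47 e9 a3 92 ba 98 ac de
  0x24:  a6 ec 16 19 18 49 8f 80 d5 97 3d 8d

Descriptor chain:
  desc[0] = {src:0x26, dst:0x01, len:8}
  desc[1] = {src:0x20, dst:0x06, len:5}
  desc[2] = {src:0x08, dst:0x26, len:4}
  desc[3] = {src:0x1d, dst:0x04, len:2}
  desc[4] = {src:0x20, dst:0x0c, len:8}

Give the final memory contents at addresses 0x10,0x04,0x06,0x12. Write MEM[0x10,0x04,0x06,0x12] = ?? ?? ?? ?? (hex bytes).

[0] 0x26->0x01 len=8 : 16 19 18 49 8f 80 d5 97
[1] 0x20->0x06 len=5 : ba 98 ac de a6
[2] 0x08->0x26 len=4 : ac de a6 3a
[3] 0x1d->0x04 len=2 : e9 a3
[4] 0x20->0x0c len=8 : ba 98 ac de a6 ec ac de
query mem[0x10]=0xa6, mem[0x04]=0xe9, mem[0x06]=0xba, mem[0x12]=0xac

MEM[0x10,0x04,0x06,0x12] = a6 e9 ba ac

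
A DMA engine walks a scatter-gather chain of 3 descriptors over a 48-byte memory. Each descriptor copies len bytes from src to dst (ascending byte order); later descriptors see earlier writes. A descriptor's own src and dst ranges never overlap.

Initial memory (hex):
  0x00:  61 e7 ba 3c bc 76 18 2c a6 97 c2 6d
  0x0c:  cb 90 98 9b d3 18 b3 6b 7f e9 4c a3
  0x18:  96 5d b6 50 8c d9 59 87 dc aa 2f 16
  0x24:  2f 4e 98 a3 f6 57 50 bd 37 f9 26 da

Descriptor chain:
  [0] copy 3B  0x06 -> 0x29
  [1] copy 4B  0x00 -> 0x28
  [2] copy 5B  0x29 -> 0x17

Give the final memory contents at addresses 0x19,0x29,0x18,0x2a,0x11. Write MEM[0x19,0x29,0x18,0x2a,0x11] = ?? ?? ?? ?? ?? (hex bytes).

#0 dst[0x29+3] := {0x18,0x2c,0xa6}
#1 dst[0x28+4] := {0x61,0xe7,0xba,0x3c}
#2 dst[0x17+5] := {0xe7,0xba,0x3c,0x37,0xf9}
query mem[0x19]=0x3c, mem[0x29]=0xe7, mem[0x18]=0xba, mem[0x2a]=0xba, mem[0x11]=0x18

MEM[0x19,0x29,0x18,0x2a,0x11] = 3c e7 ba ba 18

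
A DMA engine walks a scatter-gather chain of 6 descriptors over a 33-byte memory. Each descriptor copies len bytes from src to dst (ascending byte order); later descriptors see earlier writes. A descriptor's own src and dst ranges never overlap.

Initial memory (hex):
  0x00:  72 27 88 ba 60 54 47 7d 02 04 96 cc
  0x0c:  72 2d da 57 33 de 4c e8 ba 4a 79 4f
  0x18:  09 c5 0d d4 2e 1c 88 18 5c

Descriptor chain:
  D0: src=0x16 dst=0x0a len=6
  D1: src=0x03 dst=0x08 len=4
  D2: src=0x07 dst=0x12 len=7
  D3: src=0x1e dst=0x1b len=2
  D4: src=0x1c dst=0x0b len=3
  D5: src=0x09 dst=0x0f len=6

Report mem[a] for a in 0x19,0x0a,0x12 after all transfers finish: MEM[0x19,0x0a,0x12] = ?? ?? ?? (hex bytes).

MEM[0x19,0x0a,0x12] = c5 54 1c

D0: mem[0x0a..0x0f] <- [79 4f 09 c5 0d d4]
D1: mem[0x08..0x0b] <- [ba 60 54 47]
D2: mem[0x12..0x18] <- [7d ba 60 54 47 09 c5]
D3: mem[0x1b..0x1c] <- [88 18]
D4: mem[0x0b..0x0d] <- [18 1c 88]
D5: mem[0x0f..0x14] <- [60 54 18 1c 88 0d]
query mem[0x19]=0xc5, mem[0x0a]=0x54, mem[0x12]=0x1c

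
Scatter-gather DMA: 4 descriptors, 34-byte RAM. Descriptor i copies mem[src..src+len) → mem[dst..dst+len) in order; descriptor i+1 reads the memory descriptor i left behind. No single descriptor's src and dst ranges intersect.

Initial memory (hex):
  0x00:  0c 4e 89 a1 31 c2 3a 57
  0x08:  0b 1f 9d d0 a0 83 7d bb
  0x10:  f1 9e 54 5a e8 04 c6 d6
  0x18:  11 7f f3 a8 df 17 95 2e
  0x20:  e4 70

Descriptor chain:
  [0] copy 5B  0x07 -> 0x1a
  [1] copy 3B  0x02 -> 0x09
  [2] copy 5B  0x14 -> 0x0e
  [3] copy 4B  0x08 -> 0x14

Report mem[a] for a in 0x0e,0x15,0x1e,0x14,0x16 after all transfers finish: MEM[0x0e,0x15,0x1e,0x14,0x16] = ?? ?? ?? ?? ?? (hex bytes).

[0] 0x07->0x1a len=5 : 57 0b 1f 9d d0
[1] 0x02->0x09 len=3 : 89 a1 31
[2] 0x14->0x0e len=5 : e8 04 c6 d6 11
[3] 0x08->0x14 len=4 : 0b 89 a1 31
query mem[0x0e]=0xe8, mem[0x15]=0x89, mem[0x1e]=0xd0, mem[0x14]=0x0b, mem[0x16]=0xa1

MEM[0x0e,0x15,0x1e,0x14,0x16] = e8 89 d0 0b a1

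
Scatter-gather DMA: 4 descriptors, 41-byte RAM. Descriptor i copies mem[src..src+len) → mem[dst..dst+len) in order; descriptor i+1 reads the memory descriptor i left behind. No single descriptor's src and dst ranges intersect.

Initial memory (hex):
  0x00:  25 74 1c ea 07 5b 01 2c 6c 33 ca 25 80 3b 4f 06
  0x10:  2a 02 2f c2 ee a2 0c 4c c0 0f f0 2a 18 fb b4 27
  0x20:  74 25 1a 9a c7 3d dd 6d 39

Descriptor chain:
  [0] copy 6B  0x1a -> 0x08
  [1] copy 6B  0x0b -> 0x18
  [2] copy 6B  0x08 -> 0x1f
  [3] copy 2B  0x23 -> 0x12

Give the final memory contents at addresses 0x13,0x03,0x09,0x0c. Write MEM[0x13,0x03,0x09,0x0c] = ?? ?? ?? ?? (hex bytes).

MEM[0x13,0x03,0x09,0x0c] = 27 ea 2a b4

[0] 0x1a->0x08 len=6 : f0 2a 18 fb b4 27
[1] 0x0b->0x18 len=6 : fb b4 27 4f 06 2a
[2] 0x08->0x1f len=6 : f0 2a 18 fb b4 27
[3] 0x23->0x12 len=2 : b4 27
query mem[0x13]=0x27, mem[0x03]=0xea, mem[0x09]=0x2a, mem[0x0c]=0xb4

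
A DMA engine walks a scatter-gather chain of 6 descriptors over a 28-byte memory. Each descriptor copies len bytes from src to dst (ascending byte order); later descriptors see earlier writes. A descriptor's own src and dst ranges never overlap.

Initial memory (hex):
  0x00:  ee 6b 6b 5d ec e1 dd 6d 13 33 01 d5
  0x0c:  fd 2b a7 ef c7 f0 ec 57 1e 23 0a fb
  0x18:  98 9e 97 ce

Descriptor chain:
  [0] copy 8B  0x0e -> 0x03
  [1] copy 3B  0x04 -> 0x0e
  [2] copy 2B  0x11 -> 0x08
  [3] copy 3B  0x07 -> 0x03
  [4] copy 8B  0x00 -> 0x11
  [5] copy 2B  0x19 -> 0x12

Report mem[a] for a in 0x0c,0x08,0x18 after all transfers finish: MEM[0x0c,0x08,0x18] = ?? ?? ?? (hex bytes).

MEM[0x0c,0x08,0x18] = fd f0 ec

[0] 0x0e->0x03 len=8 : a7 ef c7 f0 ec 57 1e 23
[1] 0x04->0x0e len=3 : ef c7 f0
[2] 0x11->0x08 len=2 : f0 ec
[3] 0x07->0x03 len=3 : ec f0 ec
[4] 0x00->0x11 len=8 : ee 6b 6b ec f0 ec f0 ec
[5] 0x19->0x12 len=2 : 9e 97
query mem[0x0c]=0xfd, mem[0x08]=0xf0, mem[0x18]=0xec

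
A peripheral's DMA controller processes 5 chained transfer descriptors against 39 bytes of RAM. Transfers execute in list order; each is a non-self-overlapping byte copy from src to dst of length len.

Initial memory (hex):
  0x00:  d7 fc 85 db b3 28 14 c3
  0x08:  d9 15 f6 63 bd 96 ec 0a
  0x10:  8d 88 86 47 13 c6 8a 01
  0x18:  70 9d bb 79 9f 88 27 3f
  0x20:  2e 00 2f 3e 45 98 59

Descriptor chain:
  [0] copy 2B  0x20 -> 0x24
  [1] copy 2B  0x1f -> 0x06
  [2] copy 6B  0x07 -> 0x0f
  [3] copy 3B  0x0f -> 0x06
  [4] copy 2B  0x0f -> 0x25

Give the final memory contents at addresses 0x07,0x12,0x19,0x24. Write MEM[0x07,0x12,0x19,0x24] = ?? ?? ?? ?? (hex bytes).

[0] 0x20->0x24 len=2 : 2e 00
[1] 0x1f->0x06 len=2 : 3f 2e
[2] 0x07->0x0f len=6 : 2e d9 15 f6 63 bd
[3] 0x0f->0x06 len=3 : 2e d9 15
[4] 0x0f->0x25 len=2 : 2e d9
query mem[0x07]=0xd9, mem[0x12]=0xf6, mem[0x19]=0x9d, mem[0x24]=0x2e

MEM[0x07,0x12,0x19,0x24] = d9 f6 9d 2e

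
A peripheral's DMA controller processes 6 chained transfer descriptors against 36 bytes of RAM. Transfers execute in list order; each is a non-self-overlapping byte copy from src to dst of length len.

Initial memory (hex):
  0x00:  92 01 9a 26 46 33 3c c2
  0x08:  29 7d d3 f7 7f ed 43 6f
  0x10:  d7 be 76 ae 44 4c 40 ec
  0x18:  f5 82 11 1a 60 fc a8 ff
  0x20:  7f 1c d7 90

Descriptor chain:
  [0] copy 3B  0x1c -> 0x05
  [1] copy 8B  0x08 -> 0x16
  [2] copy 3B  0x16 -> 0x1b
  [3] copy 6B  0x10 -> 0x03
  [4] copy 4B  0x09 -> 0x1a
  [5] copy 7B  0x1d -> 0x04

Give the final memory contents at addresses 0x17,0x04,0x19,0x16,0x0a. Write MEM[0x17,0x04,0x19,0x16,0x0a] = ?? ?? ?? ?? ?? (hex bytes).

MEM[0x17,0x04,0x19,0x16,0x0a] = 7d 7f f7 29 90

#0 dst[0x05+3] := {0x60,0xfc,0xa8}
#1 dst[0x16+8] := {0x29,0x7d,0xd3,0xf7,0x7f,0xed,0x43,0x6f}
#2 dst[0x1b+3] := {0x29,0x7d,0xd3}
#3 dst[0x03+6] := {0xd7,0xbe,0x76,0xae,0x44,0x4c}
#4 dst[0x1a+4] := {0x7d,0xd3,0xf7,0x7f}
#5 dst[0x04+7] := {0x7f,0xa8,0xff,0x7f,0x1c,0xd7,0x90}
query mem[0x17]=0x7d, mem[0x04]=0x7f, mem[0x19]=0xf7, mem[0x16]=0x29, mem[0x0a]=0x90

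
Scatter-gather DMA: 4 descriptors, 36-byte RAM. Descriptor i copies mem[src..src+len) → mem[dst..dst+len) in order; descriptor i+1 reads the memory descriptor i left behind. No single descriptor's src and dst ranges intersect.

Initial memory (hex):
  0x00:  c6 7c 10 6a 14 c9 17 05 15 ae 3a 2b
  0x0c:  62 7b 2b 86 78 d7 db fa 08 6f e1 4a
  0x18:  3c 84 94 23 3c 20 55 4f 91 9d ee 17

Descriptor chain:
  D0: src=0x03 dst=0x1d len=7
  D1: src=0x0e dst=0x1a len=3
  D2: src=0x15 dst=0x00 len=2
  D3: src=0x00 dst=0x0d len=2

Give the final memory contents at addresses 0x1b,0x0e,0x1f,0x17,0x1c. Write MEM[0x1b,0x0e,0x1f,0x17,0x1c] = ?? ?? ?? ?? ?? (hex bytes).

MEM[0x1b,0x0e,0x1f,0x17,0x1c] = 86 e1 c9 4a 78

#0 dst[0x1d+7] := {0x6a,0x14,0xc9,0x17,0x05,0x15,0xae}
#1 dst[0x1a+3] := {0x2b,0x86,0x78}
#2 dst[0x00+2] := {0x6f,0xe1}
#3 dst[0x0d+2] := {0x6f,0xe1}
query mem[0x1b]=0x86, mem[0x0e]=0xe1, mem[0x1f]=0xc9, mem[0x17]=0x4a, mem[0x1c]=0x78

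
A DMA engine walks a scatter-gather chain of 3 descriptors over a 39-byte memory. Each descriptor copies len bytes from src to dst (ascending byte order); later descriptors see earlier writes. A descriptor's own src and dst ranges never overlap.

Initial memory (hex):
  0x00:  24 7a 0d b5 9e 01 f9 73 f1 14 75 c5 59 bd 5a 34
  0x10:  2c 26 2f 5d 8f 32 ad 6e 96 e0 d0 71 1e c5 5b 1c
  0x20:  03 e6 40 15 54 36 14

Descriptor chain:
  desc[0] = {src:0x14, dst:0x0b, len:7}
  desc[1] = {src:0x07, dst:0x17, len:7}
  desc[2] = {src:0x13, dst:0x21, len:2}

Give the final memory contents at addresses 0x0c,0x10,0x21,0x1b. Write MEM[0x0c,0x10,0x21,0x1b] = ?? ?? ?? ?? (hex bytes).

#0 dst[0x0b+7] := {0x8f,0x32,0xad,0x6e,0x96,0xe0,0xd0}
#1 dst[0x17+7] := {0x73,0xf1,0x14,0x75,0x8f,0x32,0xad}
#2 dst[0x21+2] := {0x5d,0x8f}
query mem[0x0c]=0x32, mem[0x10]=0xe0, mem[0x21]=0x5d, mem[0x1b]=0x8f

MEM[0x0c,0x10,0x21,0x1b] = 32 e0 5d 8f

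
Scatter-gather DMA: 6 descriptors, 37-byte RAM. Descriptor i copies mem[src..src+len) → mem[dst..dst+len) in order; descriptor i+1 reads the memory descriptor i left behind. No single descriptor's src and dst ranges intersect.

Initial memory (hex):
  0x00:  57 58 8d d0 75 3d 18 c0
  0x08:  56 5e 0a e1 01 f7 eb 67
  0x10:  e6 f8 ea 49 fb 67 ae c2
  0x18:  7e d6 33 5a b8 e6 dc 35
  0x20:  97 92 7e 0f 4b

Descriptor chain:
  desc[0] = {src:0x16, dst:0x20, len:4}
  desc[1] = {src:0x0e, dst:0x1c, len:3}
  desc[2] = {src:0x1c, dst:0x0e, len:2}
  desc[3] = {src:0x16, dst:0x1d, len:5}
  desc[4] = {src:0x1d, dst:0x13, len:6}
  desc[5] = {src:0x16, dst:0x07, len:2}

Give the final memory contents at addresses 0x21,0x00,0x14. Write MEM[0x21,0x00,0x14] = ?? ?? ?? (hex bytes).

[0] 0x16->0x20 len=4 : ae c2 7e d6
[1] 0x0e->0x1c len=3 : eb 67 e6
[2] 0x1c->0x0e len=2 : eb 67
[3] 0x16->0x1d len=5 : ae c2 7e d6 33
[4] 0x1d->0x13 len=6 : ae c2 7e d6 33 7e
[5] 0x16->0x07 len=2 : d6 33
query mem[0x21]=0x33, mem[0x00]=0x57, mem[0x14]=0xc2

MEM[0x21,0x00,0x14] = 33 57 c2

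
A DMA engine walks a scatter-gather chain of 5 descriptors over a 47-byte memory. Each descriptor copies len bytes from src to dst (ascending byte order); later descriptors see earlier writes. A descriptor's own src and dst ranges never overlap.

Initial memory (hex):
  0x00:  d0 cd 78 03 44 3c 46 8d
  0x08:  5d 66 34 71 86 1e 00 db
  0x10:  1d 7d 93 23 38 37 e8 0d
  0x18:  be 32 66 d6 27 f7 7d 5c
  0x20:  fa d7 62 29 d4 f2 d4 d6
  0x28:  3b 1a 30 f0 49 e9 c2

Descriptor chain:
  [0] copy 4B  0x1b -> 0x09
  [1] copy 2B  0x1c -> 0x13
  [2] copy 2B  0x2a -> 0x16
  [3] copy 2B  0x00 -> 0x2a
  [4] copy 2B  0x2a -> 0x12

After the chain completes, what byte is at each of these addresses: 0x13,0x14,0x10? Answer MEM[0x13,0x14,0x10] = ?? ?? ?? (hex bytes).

MEM[0x13,0x14,0x10] = cd f7 1d

D0: mem[0x09..0x0c] <- [d6 27 f7 7d]
D1: mem[0x13..0x14] <- [27 f7]
D2: mem[0x16..0x17] <- [30 f0]
D3: mem[0x2a..0x2b] <- [d0 cd]
D4: mem[0x12..0x13] <- [d0 cd]
query mem[0x13]=0xcd, mem[0x14]=0xf7, mem[0x10]=0x1d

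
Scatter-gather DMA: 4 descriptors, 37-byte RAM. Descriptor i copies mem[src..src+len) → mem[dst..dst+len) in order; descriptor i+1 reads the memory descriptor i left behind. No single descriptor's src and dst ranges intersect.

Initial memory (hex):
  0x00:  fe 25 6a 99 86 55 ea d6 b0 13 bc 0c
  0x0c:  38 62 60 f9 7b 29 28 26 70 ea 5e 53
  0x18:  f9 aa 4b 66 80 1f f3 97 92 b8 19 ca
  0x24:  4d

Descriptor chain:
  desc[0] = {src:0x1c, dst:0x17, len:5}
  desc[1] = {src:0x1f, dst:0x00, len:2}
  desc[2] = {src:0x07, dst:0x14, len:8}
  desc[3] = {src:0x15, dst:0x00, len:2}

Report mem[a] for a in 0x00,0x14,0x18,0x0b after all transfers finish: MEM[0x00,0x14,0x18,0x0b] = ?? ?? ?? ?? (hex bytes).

#0 dst[0x17+5] := {0x80,0x1f,0xf3,0x97,0x92}
#1 dst[0x00+2] := {0x97,0x92}
#2 dst[0x14+8] := {0xd6,0xb0,0x13,0xbc,0x0c,0x38,0x62,0x60}
#3 dst[0x00+2] := {0xb0,0x13}
query mem[0x00]=0xb0, mem[0x14]=0xd6, mem[0x18]=0x0c, mem[0x0b]=0x0c

MEM[0x00,0x14,0x18,0x0b] = b0 d6 0c 0c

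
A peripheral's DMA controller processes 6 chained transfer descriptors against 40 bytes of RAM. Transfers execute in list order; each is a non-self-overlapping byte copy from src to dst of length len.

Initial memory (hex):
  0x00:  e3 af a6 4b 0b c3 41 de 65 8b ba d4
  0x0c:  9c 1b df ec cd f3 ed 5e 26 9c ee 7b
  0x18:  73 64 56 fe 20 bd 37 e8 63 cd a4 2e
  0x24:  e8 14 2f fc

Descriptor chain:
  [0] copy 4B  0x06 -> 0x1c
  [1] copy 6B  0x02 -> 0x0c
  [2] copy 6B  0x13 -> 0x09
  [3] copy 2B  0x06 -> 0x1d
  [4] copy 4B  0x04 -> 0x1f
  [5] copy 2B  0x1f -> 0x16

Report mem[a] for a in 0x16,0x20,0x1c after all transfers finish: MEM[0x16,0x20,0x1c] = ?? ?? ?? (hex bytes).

  after D0: wrote 4B at 0x1c = 41de658b
  after D1: wrote 6B at 0x0c = a64b0bc341de
  after D2: wrote 6B at 0x09 = 5e269cee7b73
  after D3: wrote 2B at 0x1d = 41de
  after D4: wrote 4B at 0x1f = 0bc341de
  after D5: wrote 2B at 0x16 = 0bc3
query mem[0x16]=0x0b, mem[0x20]=0xc3, mem[0x1c]=0x41

MEM[0x16,0x20,0x1c] = 0b c3 41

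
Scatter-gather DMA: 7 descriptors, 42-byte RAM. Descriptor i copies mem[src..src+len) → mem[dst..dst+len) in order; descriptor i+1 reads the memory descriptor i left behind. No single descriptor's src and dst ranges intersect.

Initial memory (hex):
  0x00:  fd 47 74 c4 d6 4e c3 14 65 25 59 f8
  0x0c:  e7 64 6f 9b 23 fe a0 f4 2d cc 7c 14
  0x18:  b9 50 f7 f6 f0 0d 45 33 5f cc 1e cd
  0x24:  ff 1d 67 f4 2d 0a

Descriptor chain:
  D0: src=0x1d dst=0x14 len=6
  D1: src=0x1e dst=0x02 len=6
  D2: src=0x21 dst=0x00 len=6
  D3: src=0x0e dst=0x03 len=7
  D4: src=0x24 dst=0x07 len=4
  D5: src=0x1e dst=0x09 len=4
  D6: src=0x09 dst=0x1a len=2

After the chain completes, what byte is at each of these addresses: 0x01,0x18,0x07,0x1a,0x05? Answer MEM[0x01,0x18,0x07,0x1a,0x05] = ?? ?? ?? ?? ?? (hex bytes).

MEM[0x01,0x18,0x07,0x1a,0x05] = 1e cc ff 45 23

#0 dst[0x14+6] := {0x0d,0x45,0x33,0x5f,0xcc,0x1e}
#1 dst[0x02+6] := {0x45,0x33,0x5f,0xcc,0x1e,0xcd}
#2 dst[0x00+6] := {0xcc,0x1e,0xcd,0xff,0x1d,0x67}
#3 dst[0x03+7] := {0x6f,0x9b,0x23,0xfe,0xa0,0xf4,0x0d}
#4 dst[0x07+4] := {0xff,0x1d,0x67,0xf4}
#5 dst[0x09+4] := {0x45,0x33,0x5f,0xcc}
#6 dst[0x1a+2] := {0x45,0x33}
query mem[0x01]=0x1e, mem[0x18]=0xcc, mem[0x07]=0xff, mem[0x1a]=0x45, mem[0x05]=0x23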